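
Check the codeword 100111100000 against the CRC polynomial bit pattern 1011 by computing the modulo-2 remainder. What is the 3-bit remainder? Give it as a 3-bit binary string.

Modulo-2 division of 100111100000 by 1011:
  pos 0: 1001 XOR 1011 = 0010
  pos 2: 1011 XOR 1011 = 0000
  pos 6: 1000 XOR 1011 = 0011
  pos 8: 1100 XOR 1011 = 0111
Remainder = 111 (nonzero — an error is detected).

111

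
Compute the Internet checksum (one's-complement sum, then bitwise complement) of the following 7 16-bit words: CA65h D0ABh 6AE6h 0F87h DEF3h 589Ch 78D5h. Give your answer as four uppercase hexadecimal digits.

3A1B

One's-complement addition (fold any carry out of bit 15 back into bit 0):
  0xCA65 + 0xD0AB = 0x19B10 → wrap carry → 0x9B11
  0x9B11 + 0x6AE6 = 0x105F7 → wrap carry → 0x05F8
  0x05F8 + 0x0F87 = 0x0157F
  0x157F + 0xDEF3 = 0x0F472
  0xF472 + 0x589C = 0x14D0E → wrap carry → 0x4D0F
  0x4D0F + 0x78D5 = 0x0C5E4
One's-complement sum = 0xC5E4.
Checksum = ~0xC5E4 & 0xFFFF = 0x3A1B.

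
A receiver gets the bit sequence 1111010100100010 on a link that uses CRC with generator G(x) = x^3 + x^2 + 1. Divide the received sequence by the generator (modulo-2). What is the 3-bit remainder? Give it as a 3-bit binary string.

Modulo-2 division of 1111010100100010 by 1101:
  pos 0: 1111 XOR 1101 = 0010
  pos 2: 1001 XOR 1101 = 0100
  pos 3: 1000 XOR 1101 = 0101
  pos 4: 1011 XOR 1101 = 0110
  pos 5: 1100 XOR 1101 = 0001
  pos 8: 1010 XOR 1101 = 0111
  pos 9: 1110 XOR 1101 = 0011
  pos 11: 1101 XOR 1101 = 0000
Remainder = 000 (zero — the frame passes the CRC check).

000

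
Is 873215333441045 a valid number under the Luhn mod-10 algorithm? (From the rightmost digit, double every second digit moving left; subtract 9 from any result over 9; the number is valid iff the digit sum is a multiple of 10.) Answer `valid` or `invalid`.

From the right, keep odd positions and double even positions (subtract 9 from any doubled value over 9):
  doubled (positions 2,4,...): 8 2 8 6 1 4 5 → sum 34
  kept (positions 1,3,...): 5 0 4 3 3 1 3 8 → sum 27
Total = 61.
61 mod 10 = 1, so the number is invalid.

invalid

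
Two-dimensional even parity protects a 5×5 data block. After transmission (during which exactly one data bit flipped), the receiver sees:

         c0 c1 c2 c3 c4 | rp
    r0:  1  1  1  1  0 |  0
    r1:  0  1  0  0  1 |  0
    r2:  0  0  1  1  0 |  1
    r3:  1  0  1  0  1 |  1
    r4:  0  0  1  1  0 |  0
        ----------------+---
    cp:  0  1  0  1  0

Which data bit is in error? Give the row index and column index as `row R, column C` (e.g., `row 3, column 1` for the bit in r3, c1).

Recompute each row's even parity and compare to rp:
  r0: data parity 0, sent rp 0 → ok
  r1: data parity 0, sent rp 0 → ok
  r2: data parity 0, sent rp 1 → mismatch
  r3: data parity 1, sent rp 1 → ok
  r4: data parity 0, sent rp 0 → ok
Recompute each column's even parity and compare to cp:
  c0: data parity 0, sent cp 0 → ok
  c1: data parity 0, sent cp 1 → mismatch
  c2: data parity 0, sent cp 0 → ok
  c3: data parity 1, sent cp 1 → ok
  c4: data parity 0, sent cp 0 → ok
Exactly one row (r2) and one column (c1) fail → the flipped bit is at their intersection.

row 2, column 1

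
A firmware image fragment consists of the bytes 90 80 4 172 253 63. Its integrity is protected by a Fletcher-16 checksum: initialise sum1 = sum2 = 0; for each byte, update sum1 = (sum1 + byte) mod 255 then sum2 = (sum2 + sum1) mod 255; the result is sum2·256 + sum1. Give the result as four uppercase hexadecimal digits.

0198

Running sums (mod 255):
  after byte 0 (90): sum1=90, sum2=90
  after byte 1 (80): sum1=170, sum2=5
  after byte 2 (4): sum1=174, sum2=179
  after byte 3 (172): sum1=91, sum2=15
  after byte 4 (253): sum1=89, sum2=104
  after byte 5 (63): sum1=152, sum2=1
Checksum = sum2·256 + sum1 = 1·256 + 152 = 408 = 0x0198.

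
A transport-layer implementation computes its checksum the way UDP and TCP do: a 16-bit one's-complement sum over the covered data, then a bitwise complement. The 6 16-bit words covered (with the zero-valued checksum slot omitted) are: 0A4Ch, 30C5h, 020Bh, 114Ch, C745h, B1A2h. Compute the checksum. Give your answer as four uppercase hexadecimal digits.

One's-complement addition (fold any carry out of bit 15 back into bit 0):
  0x0A4C + 0x30C5 = 0x03B11
  0x3B11 + 0x020B = 0x03D1C
  0x3D1C + 0x114C = 0x04E68
  0x4E68 + 0xC745 = 0x115AD → wrap carry → 0x15AE
  0x15AE + 0xB1A2 = 0x0C750
One's-complement sum = 0xC750.
Checksum = ~0xC750 & 0xFFFF = 0x38AF.

38AF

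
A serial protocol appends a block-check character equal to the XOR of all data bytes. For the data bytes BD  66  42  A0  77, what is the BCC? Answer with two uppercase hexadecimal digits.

XOR the bytes together:
  start with 0xBD
  0xBD ⊕ 0x66 = 0xDB
  0xDB ⊕ 0x42 = 0x99
  0x99 ⊕ 0xA0 = 0x39
  0x39 ⊕ 0x77 = 0x4E

4E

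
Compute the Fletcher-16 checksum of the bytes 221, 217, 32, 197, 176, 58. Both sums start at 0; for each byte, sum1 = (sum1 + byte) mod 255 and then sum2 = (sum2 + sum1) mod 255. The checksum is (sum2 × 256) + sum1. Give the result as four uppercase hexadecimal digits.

E188

Running sums (mod 255):
  after byte 0 (221): sum1=221, sum2=221
  after byte 1 (217): sum1=183, sum2=149
  after byte 2 (32): sum1=215, sum2=109
  after byte 3 (197): sum1=157, sum2=11
  after byte 4 (176): sum1=78, sum2=89
  after byte 5 (58): sum1=136, sum2=225
Checksum = sum2·256 + sum1 = 225·256 + 136 = 57736 = 0xE188.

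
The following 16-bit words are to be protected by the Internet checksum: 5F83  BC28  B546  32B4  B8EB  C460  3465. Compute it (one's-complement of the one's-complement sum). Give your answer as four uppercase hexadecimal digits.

One's-complement addition (fold any carry out of bit 15 back into bit 0):
  0x5F83 + 0xBC28 = 0x11BAB → wrap carry → 0x1BAC
  0x1BAC + 0xB546 = 0x0D0F2
  0xD0F2 + 0x32B4 = 0x103A6 → wrap carry → 0x03A7
  0x03A7 + 0xB8EB = 0x0BC92
  0xBC92 + 0xC460 = 0x180F2 → wrap carry → 0x80F3
  0x80F3 + 0x3465 = 0x0B558
One's-complement sum = 0xB558.
Checksum = ~0xB558 & 0xFFFF = 0x4AA7.

4AA7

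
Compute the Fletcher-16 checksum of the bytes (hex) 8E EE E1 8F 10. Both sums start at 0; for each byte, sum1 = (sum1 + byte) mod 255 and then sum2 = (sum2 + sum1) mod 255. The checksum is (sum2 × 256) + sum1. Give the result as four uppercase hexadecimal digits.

59FE

Running sums (mod 255):
  after byte 0 (8E): sum1=142, sum2=142
  after byte 1 (EE): sum1=125, sum2=12
  after byte 2 (E1): sum1=95, sum2=107
  after byte 3 (8F): sum1=238, sum2=90
  after byte 4 (10): sum1=254, sum2=89
Checksum = sum2·256 + sum1 = 89·256 + 254 = 23038 = 0x59FE.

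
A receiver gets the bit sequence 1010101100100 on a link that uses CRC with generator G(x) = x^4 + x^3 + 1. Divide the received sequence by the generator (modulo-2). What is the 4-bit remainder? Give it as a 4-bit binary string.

Modulo-2 division of 1010101100100 by 11001:
  pos 0: 10101 XOR 11001 = 01100
  pos 1: 11000 XOR 11001 = 00001
  pos 5: 11100 XOR 11001 = 00101
  pos 7: 10110 XOR 11001 = 01111
  pos 8: 11110 XOR 11001 = 00111
Remainder = 0111 (nonzero — an error is detected).

0111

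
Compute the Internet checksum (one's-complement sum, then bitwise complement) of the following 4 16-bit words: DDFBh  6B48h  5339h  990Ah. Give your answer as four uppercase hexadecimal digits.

CA77

One's-complement addition (fold any carry out of bit 15 back into bit 0):
  0xDDFB + 0x6B48 = 0x14943 → wrap carry → 0x4944
  0x4944 + 0x5339 = 0x09C7D
  0x9C7D + 0x990A = 0x13587 → wrap carry → 0x3588
One's-complement sum = 0x3588.
Checksum = ~0x3588 & 0xFFFF = 0xCA77.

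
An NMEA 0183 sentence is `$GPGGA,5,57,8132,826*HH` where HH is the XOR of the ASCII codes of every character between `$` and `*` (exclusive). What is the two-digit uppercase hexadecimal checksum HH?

XOR the ASCII codes of the payload characters:
  'G' = 0x47 → acc = 0x47
  'P' = 0x50 → acc = 0x17
  'G' = 0x47 → acc = 0x50
  'G' = 0x47 → acc = 0x17
  'A' = 0x41 → acc = 0x56
  ',' = 0x2C → acc = 0x7A
  '5' = 0x35 → acc = 0x4F
  ',' = 0x2C → acc = 0x63
  '5' = 0x35 → acc = 0x56
  '7' = 0x37 → acc = 0x61
  ',' = 0x2C → acc = 0x4D
  '8' = 0x38 → acc = 0x75
  '1' = 0x31 → acc = 0x44
  '3' = 0x33 → acc = 0x77
  '2' = 0x32 → acc = 0x45
  ',' = 0x2C → acc = 0x69
  '8' = 0x38 → acc = 0x51
  '2' = 0x32 → acc = 0x63
  '6' = 0x36 → acc = 0x55
Checksum = 0x55.

55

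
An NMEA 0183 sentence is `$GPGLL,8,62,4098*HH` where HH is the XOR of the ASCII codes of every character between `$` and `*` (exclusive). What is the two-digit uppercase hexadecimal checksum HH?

45

XOR the ASCII codes of the payload characters:
  'G' = 0x47 → acc = 0x47
  'P' = 0x50 → acc = 0x17
  'G' = 0x47 → acc = 0x50
  'L' = 0x4C → acc = 0x1C
  'L' = 0x4C → acc = 0x50
  ',' = 0x2C → acc = 0x7C
  '8' = 0x38 → acc = 0x44
  ',' = 0x2C → acc = 0x68
  '6' = 0x36 → acc = 0x5E
  '2' = 0x32 → acc = 0x6C
  ',' = 0x2C → acc = 0x40
  '4' = 0x34 → acc = 0x74
  '0' = 0x30 → acc = 0x44
  '9' = 0x39 → acc = 0x7D
  '8' = 0x38 → acc = 0x45
Checksum = 0x45.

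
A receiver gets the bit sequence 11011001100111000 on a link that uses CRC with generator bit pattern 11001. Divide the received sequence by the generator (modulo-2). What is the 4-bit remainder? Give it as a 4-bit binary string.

Modulo-2 division of 11011001100111000 by 11001:
  pos 0: 11011 XOR 11001 = 00010
  pos 3: 10001 XOR 11001 = 01000
  pos 4: 10001 XOR 11001 = 01000
  pos 5: 10000 XOR 11001 = 01001
  pos 6: 10010 XOR 11001 = 01011
  pos 7: 10111 XOR 11001 = 01110
  pos 8: 11101 XOR 11001 = 00100
  pos 10: 10010 XOR 11001 = 01011
  pos 11: 10110 XOR 11001 = 01111
  pos 12: 11110 XOR 11001 = 00111
Remainder = 0111 (nonzero — an error is detected).

0111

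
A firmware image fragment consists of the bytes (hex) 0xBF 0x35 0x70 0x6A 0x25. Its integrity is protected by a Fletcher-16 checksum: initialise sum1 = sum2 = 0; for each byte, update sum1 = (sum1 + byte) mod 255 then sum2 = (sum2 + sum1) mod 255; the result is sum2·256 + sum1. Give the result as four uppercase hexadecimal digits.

Running sums (mod 255):
  after byte 0 (0xBF): sum1=191, sum2=191
  after byte 1 (0x35): sum1=244, sum2=180
  after byte 2 (0x70): sum1=101, sum2=26
  after byte 3 (0x6A): sum1=207, sum2=233
  after byte 4 (0x25): sum1=244, sum2=222
Checksum = sum2·256 + sum1 = 222·256 + 244 = 57076 = 0xDEF4.

DEF4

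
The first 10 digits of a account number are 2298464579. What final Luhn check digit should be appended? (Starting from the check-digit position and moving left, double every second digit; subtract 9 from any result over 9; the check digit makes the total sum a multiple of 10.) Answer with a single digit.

0

Partial digits right→left: 9 7 5 4 6 4 8 9 2 2
Double every second digit counting from the check-digit position (so the 1st, 3rd, 5th, ... of the partial from the right).
  doubled (with −9 where >9): 9 1 3 7 4 → sum 24
  kept as-is: 7 4 4 9 2 → sum 26
Total = 24 + 26 = 50.
Check digit = (10 − (50 mod 10)) mod 10 = 0.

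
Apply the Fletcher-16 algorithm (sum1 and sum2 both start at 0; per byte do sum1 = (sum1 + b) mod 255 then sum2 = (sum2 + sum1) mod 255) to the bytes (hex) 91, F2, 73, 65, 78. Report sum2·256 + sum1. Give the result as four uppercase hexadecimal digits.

41D5

Running sums (mod 255):
  after byte 0 (91): sum1=145, sum2=145
  after byte 1 (F2): sum1=132, sum2=22
  after byte 2 (73): sum1=247, sum2=14
  after byte 3 (65): sum1=93, sum2=107
  after byte 4 (78): sum1=213, sum2=65
Checksum = sum2·256 + sum1 = 65·256 + 213 = 16853 = 0x41D5.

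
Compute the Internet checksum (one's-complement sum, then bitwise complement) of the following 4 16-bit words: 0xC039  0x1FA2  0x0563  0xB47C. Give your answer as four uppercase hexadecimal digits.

6644

One's-complement addition (fold any carry out of bit 15 back into bit 0):
  0xC039 + 0x1FA2 = 0x0DFDB
  0xDFDB + 0x0563 = 0x0E53E
  0xE53E + 0xB47C = 0x199BA → wrap carry → 0x99BB
One's-complement sum = 0x99BB.
Checksum = ~0x99BB & 0xFFFF = 0x6644.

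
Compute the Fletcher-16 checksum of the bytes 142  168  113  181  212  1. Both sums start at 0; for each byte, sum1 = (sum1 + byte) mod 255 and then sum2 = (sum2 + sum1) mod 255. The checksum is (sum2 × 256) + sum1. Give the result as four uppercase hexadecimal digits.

Running sums (mod 255):
  after byte 0 (142): sum1=142, sum2=142
  after byte 1 (168): sum1=55, sum2=197
  after byte 2 (113): sum1=168, sum2=110
  after byte 3 (181): sum1=94, sum2=204
  after byte 4 (212): sum1=51, sum2=0
  after byte 5 (1): sum1=52, sum2=52
Checksum = sum2·256 + sum1 = 52·256 + 52 = 13364 = 0x3434.

3434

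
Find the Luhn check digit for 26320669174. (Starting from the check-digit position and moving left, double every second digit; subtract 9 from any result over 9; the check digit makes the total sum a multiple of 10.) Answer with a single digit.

Partial digits right→left: 4 7 1 9 6 6 0 2 3 6 2
Double every second digit counting from the check-digit position (so the 1st, 3rd, 5th, ... of the partial from the right).
  doubled (with −9 where >9): 8 2 3 0 6 4 → sum 23
  kept as-is: 7 9 6 2 6 → sum 30
Total = 23 + 30 = 53.
Check digit = (10 − (53 mod 10)) mod 10 = 7.

7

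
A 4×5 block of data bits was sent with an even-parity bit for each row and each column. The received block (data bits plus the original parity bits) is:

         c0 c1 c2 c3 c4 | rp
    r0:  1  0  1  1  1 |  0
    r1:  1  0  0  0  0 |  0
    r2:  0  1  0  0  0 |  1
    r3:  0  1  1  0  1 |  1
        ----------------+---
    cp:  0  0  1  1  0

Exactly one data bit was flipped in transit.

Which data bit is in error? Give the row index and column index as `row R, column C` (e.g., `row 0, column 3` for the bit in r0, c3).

row 1, column 2

Recompute each row's even parity and compare to rp:
  r0: data parity 0, sent rp 0 → ok
  r1: data parity 1, sent rp 0 → mismatch
  r2: data parity 1, sent rp 1 → ok
  r3: data parity 1, sent rp 1 → ok
Recompute each column's even parity and compare to cp:
  c0: data parity 0, sent cp 0 → ok
  c1: data parity 0, sent cp 0 → ok
  c2: data parity 0, sent cp 1 → mismatch
  c3: data parity 1, sent cp 1 → ok
  c4: data parity 0, sent cp 0 → ok
Exactly one row (r1) and one column (c2) fail → the flipped bit is at their intersection.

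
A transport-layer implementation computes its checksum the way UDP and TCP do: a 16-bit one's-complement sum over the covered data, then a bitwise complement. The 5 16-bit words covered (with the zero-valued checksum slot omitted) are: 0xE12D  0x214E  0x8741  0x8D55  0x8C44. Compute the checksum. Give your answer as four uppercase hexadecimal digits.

5CA8

One's-complement addition (fold any carry out of bit 15 back into bit 0):
  0xE12D + 0x214E = 0x1027B → wrap carry → 0x027C
  0x027C + 0x8741 = 0x089BD
  0x89BD + 0x8D55 = 0x11712 → wrap carry → 0x1713
  0x1713 + 0x8C44 = 0x0A357
One's-complement sum = 0xA357.
Checksum = ~0xA357 & 0xFFFF = 0x5CA8.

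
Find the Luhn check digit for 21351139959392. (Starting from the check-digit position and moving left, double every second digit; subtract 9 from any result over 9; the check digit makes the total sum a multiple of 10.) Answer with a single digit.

9

Partial digits right→left: 2 9 3 9 5 9 9 3 1 1 5 3 1 2
Double every second digit counting from the check-digit position (so the 1st, 3rd, 5th, ... of the partial from the right).
  doubled (with −9 where >9): 4 6 1 9 2 1 2 → sum 25
  kept as-is: 9 9 9 3 1 3 2 → sum 36
Total = 25 + 36 = 61.
Check digit = (10 − (61 mod 10)) mod 10 = 9.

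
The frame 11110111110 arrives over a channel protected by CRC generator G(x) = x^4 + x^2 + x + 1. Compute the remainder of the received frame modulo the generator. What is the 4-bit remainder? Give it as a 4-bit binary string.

Modulo-2 division of 11110111110 by 10111:
  pos 0: 11110 XOR 10111 = 01001
  pos 1: 10011 XOR 10111 = 00100
  pos 3: 10011 XOR 10111 = 00100
  pos 5: 10011 XOR 10111 = 00100
Remainder = 1000 (nonzero — an error is detected).

1000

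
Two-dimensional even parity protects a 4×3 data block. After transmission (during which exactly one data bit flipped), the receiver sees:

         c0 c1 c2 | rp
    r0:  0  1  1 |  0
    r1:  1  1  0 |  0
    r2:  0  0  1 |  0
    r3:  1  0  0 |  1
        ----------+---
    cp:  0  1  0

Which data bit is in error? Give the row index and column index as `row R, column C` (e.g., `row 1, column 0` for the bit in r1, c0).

row 2, column 1

Recompute each row's even parity and compare to rp:
  r0: data parity 0, sent rp 0 → ok
  r1: data parity 0, sent rp 0 → ok
  r2: data parity 1, sent rp 0 → mismatch
  r3: data parity 1, sent rp 1 → ok
Recompute each column's even parity and compare to cp:
  c0: data parity 0, sent cp 0 → ok
  c1: data parity 0, sent cp 1 → mismatch
  c2: data parity 0, sent cp 0 → ok
Exactly one row (r2) and one column (c1) fail → the flipped bit is at their intersection.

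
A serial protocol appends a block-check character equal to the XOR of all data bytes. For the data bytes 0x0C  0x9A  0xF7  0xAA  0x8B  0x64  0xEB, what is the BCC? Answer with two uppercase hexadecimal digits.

XOR the bytes together:
  start with 0x0C
  0x0C ⊕ 0x9A = 0x96
  0x96 ⊕ 0xF7 = 0x61
  0x61 ⊕ 0xAA = 0xCB
  0xCB ⊕ 0x8B = 0x40
  0x40 ⊕ 0x64 = 0x24
  0x24 ⊕ 0xEB = 0xCF

CF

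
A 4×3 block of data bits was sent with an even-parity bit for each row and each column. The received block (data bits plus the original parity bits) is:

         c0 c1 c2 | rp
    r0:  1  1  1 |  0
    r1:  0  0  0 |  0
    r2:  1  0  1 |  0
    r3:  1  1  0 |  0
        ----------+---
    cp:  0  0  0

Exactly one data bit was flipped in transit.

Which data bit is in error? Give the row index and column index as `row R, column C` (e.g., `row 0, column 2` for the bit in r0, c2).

Recompute each row's even parity and compare to rp:
  r0: data parity 1, sent rp 0 → mismatch
  r1: data parity 0, sent rp 0 → ok
  r2: data parity 0, sent rp 0 → ok
  r3: data parity 0, sent rp 0 → ok
Recompute each column's even parity and compare to cp:
  c0: data parity 1, sent cp 0 → mismatch
  c1: data parity 0, sent cp 0 → ok
  c2: data parity 0, sent cp 0 → ok
Exactly one row (r0) and one column (c0) fail → the flipped bit is at their intersection.

row 0, column 0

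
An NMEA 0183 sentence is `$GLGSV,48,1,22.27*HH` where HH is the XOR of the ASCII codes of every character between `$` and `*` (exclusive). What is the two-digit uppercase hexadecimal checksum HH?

73

XOR the ASCII codes of the payload characters:
  'G' = 0x47 → acc = 0x47
  'L' = 0x4C → acc = 0x0B
  'G' = 0x47 → acc = 0x4C
  'S' = 0x53 → acc = 0x1F
  'V' = 0x56 → acc = 0x49
  ',' = 0x2C → acc = 0x65
  '4' = 0x34 → acc = 0x51
  '8' = 0x38 → acc = 0x69
  ',' = 0x2C → acc = 0x45
  '1' = 0x31 → acc = 0x74
  ',' = 0x2C → acc = 0x58
  '2' = 0x32 → acc = 0x6A
  '2' = 0x32 → acc = 0x58
  '.' = 0x2E → acc = 0x76
  '2' = 0x32 → acc = 0x44
  '7' = 0x37 → acc = 0x73
Checksum = 0x73.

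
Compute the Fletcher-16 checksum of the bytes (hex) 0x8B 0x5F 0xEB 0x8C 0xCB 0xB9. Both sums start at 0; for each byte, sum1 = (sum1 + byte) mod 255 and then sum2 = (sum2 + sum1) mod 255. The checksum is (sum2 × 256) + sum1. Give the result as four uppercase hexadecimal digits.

Running sums (mod 255):
  after byte 0 (0x8B): sum1=139, sum2=139
  after byte 1 (0x5F): sum1=234, sum2=118
  after byte 2 (0xEB): sum1=214, sum2=77
  after byte 3 (0x8C): sum1=99, sum2=176
  after byte 4 (0xCB): sum1=47, sum2=223
  after byte 5 (0xB9): sum1=232, sum2=200
Checksum = sum2·256 + sum1 = 200·256 + 232 = 51432 = 0xC8E8.

C8E8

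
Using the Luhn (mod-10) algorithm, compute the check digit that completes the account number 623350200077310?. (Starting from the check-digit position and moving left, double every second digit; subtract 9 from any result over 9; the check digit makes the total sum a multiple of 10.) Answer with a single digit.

2

Partial digits right→left: 0 1 3 7 7 0 0 0 2 0 5 3 3 2 6
Double every second digit counting from the check-digit position (so the 1st, 3rd, 5th, ... of the partial from the right).
  doubled (with −9 where >9): 0 6 5 0 4 1 6 3 → sum 25
  kept as-is: 1 7 0 0 0 3 2 → sum 13
Total = 25 + 13 = 38.
Check digit = (10 − (38 mod 10)) mod 10 = 2.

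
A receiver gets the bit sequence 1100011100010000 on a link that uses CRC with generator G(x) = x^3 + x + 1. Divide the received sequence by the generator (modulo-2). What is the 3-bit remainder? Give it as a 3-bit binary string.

Modulo-2 division of 1100011100010000 by 1011:
  pos 0: 1100 XOR 1011 = 0111
  pos 1: 1110 XOR 1011 = 0101
  pos 2: 1011 XOR 1011 = 0000
  pos 6: 1100 XOR 1011 = 0111
  pos 7: 1110 XOR 1011 = 0101
  pos 8: 1011 XOR 1011 = 0000
Remainder = 000 (zero — the frame passes the CRC check).

000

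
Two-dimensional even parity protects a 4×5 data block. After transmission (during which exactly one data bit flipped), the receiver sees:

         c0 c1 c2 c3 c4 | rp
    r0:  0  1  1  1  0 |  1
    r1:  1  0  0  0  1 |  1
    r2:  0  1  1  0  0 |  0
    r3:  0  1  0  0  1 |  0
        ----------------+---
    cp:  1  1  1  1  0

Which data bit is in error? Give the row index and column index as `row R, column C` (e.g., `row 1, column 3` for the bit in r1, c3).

Recompute each row's even parity and compare to rp:
  r0: data parity 1, sent rp 1 → ok
  r1: data parity 0, sent rp 1 → mismatch
  r2: data parity 0, sent rp 0 → ok
  r3: data parity 0, sent rp 0 → ok
Recompute each column's even parity and compare to cp:
  c0: data parity 1, sent cp 1 → ok
  c1: data parity 1, sent cp 1 → ok
  c2: data parity 0, sent cp 1 → mismatch
  c3: data parity 1, sent cp 1 → ok
  c4: data parity 0, sent cp 0 → ok
Exactly one row (r1) and one column (c2) fail → the flipped bit is at their intersection.

row 1, column 2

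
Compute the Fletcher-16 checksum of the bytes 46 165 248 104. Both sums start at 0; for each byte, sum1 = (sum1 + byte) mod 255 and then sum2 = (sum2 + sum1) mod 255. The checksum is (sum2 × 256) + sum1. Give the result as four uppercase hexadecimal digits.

0435

Running sums (mod 255):
  after byte 0 (46): sum1=46, sum2=46
  after byte 1 (165): sum1=211, sum2=2
  after byte 2 (248): sum1=204, sum2=206
  after byte 3 (104): sum1=53, sum2=4
Checksum = sum2·256 + sum1 = 4·256 + 53 = 1077 = 0x0435.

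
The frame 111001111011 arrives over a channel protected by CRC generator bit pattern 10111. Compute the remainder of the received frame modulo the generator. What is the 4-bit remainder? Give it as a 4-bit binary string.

Modulo-2 division of 111001111011 by 10111:
  pos 0: 11100 XOR 10111 = 01011
  pos 1: 10111 XOR 10111 = 00000
  pos 6: 11101 XOR 10111 = 01010
  pos 7: 10101 XOR 10111 = 00010
Remainder = 0010 (nonzero — an error is detected).

0010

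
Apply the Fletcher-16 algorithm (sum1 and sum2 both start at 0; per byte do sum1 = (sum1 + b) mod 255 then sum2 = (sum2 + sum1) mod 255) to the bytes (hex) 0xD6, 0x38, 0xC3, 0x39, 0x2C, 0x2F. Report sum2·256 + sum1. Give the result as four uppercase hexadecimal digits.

Running sums (mod 255):
  after byte 0 (0xD6): sum1=214, sum2=214
  after byte 1 (0x38): sum1=15, sum2=229
  after byte 2 (0xC3): sum1=210, sum2=184
  after byte 3 (0x39): sum1=12, sum2=196
  after byte 4 (0x2C): sum1=56, sum2=252
  after byte 5 (0x2F): sum1=103, sum2=100
Checksum = sum2·256 + sum1 = 100·256 + 103 = 25703 = 0x6467.

6467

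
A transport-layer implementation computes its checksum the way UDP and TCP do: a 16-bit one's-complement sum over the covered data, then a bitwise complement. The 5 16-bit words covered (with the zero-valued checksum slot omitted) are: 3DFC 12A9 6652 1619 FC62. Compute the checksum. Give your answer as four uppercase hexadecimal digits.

One's-complement addition (fold any carry out of bit 15 back into bit 0):
  0x3DFC + 0x12A9 = 0x050A5
  0x50A5 + 0x6652 = 0x0B6F7
  0xB6F7 + 0x1619 = 0x0CD10
  0xCD10 + 0xFC62 = 0x1C972 → wrap carry → 0xC973
One's-complement sum = 0xC973.
Checksum = ~0xC973 & 0xFFFF = 0x368C.

368C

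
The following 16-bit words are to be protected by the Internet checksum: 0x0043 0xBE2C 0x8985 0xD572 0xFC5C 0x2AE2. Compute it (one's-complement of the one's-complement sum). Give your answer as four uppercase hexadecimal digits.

BB58

One's-complement addition (fold any carry out of bit 15 back into bit 0):
  0x0043 + 0xBE2C = 0x0BE6F
  0xBE6F + 0x8985 = 0x147F4 → wrap carry → 0x47F5
  0x47F5 + 0xD572 = 0x11D67 → wrap carry → 0x1D68
  0x1D68 + 0xFC5C = 0x119C4 → wrap carry → 0x19C5
  0x19C5 + 0x2AE2 = 0x044A7
One's-complement sum = 0x44A7.
Checksum = ~0x44A7 & 0xFFFF = 0xBB58.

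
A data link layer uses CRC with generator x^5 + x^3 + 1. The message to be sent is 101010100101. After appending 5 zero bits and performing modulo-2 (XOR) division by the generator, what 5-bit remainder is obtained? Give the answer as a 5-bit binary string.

00110

Append 5 zeros: 10101010010100000. Divide by 101001 (XOR where the leading bit is 1):
  pos 0: 101010 XOR 101001 = 000011
  pos 4: 111001 XOR 101001 = 010000
  pos 5: 100000 XOR 101001 = 001001
  pos 7: 100110 XOR 101001 = 001111
  pos 9: 111100 XOR 101001 = 010101
  pos 10: 101010 XOR 101001 = 000011
Remainder (last 5 bits) = 00110. This is the CRC / FCS.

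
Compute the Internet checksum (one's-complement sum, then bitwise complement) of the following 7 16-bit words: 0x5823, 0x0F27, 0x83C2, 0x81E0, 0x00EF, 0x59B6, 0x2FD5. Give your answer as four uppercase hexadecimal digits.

0898

One's-complement addition (fold any carry out of bit 15 back into bit 0):
  0x5823 + 0x0F27 = 0x0674A
  0x674A + 0x83C2 = 0x0EB0C
  0xEB0C + 0x81E0 = 0x16CEC → wrap carry → 0x6CED
  0x6CED + 0x00EF = 0x06DDC
  0x6DDC + 0x59B6 = 0x0C792
  0xC792 + 0x2FD5 = 0x0F767
One's-complement sum = 0xF767.
Checksum = ~0xF767 & 0xFFFF = 0x0898.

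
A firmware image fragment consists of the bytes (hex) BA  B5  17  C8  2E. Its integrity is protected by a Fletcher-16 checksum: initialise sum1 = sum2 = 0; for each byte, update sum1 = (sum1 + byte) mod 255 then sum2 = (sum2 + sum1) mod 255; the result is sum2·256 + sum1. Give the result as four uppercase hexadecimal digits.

817E

Running sums (mod 255):
  after byte 0 (BA): sum1=186, sum2=186
  after byte 1 (B5): sum1=112, sum2=43
  after byte 2 (17): sum1=135, sum2=178
  after byte 3 (C8): sum1=80, sum2=3
  after byte 4 (2E): sum1=126, sum2=129
Checksum = sum2·256 + sum1 = 129·256 + 126 = 33150 = 0x817E.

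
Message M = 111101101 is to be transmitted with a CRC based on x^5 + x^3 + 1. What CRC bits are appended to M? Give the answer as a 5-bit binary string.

01001

Append 5 zeros: 11110110100000. Divide by 101001 (XOR where the leading bit is 1):
  pos 0: 111101 XOR 101001 = 010100
  pos 1: 101001 XOR 101001 = 000000
  pos 8: 100000 XOR 101001 = 001001
Remainder (last 5 bits) = 01001. This is the CRC / FCS.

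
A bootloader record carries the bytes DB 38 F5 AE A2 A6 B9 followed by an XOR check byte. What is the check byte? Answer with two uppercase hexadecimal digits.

05

XOR the bytes together:
  start with 0xDB
  0xDB ⊕ 0x38 = 0xE3
  0xE3 ⊕ 0xF5 = 0x16
  0x16 ⊕ 0xAE = 0xB8
  0xB8 ⊕ 0xA2 = 0x1A
  0x1A ⊕ 0xA6 = 0xBC
  0xBC ⊕ 0xB9 = 0x05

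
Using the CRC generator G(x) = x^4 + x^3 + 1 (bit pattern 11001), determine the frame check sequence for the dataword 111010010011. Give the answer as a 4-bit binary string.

1010

Append 4 zeros: 1110100100110000. Divide by 11001 (XOR where the leading bit is 1):
  pos 0: 11101 XOR 11001 = 00100
  pos 2: 10000 XOR 11001 = 01001
  pos 3: 10011 XOR 11001 = 01010
  pos 4: 10100 XOR 11001 = 01101
  pos 5: 11010 XOR 11001 = 00011
  pos 8: 11110 XOR 11001 = 00111
  pos 10: 11100 XOR 11001 = 00101
Remainder (last 4 bits) = 1010. This is the CRC / FCS.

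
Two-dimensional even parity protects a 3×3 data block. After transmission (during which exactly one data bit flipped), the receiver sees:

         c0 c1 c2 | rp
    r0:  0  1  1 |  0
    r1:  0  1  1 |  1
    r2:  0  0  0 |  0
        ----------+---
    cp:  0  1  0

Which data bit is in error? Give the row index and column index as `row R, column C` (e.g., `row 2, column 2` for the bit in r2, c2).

Recompute each row's even parity and compare to rp:
  r0: data parity 0, sent rp 0 → ok
  r1: data parity 0, sent rp 1 → mismatch
  r2: data parity 0, sent rp 0 → ok
Recompute each column's even parity and compare to cp:
  c0: data parity 0, sent cp 0 → ok
  c1: data parity 0, sent cp 1 → mismatch
  c2: data parity 0, sent cp 0 → ok
Exactly one row (r1) and one column (c1) fail → the flipped bit is at their intersection.

row 1, column 1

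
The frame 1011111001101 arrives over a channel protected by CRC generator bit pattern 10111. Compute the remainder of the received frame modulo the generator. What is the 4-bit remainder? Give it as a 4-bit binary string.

0111

Modulo-2 division of 1011111001101 by 10111:
  pos 0: 10111 XOR 10111 = 00000
  pos 5: 11001 XOR 10111 = 01110
  pos 6: 11101 XOR 10111 = 01010
  pos 7: 10100 XOR 10111 = 00011
Remainder = 0111 (nonzero — an error is detected).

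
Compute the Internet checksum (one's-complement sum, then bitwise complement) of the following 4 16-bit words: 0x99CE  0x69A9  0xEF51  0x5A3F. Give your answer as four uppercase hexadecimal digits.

B2F6

One's-complement addition (fold any carry out of bit 15 back into bit 0):
  0x99CE + 0x69A9 = 0x10377 → wrap carry → 0x0378
  0x0378 + 0xEF51 = 0x0F2C9
  0xF2C9 + 0x5A3F = 0x14D08 → wrap carry → 0x4D09
One's-complement sum = 0x4D09.
Checksum = ~0x4D09 & 0xFFFF = 0xB2F6.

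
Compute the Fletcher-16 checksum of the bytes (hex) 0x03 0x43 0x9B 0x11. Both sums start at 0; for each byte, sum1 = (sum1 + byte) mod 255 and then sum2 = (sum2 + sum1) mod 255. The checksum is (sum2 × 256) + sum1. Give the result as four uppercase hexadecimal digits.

1EF2

Running sums (mod 255):
  after byte 0 (0x03): sum1=3, sum2=3
  after byte 1 (0x43): sum1=70, sum2=73
  after byte 2 (0x9B): sum1=225, sum2=43
  after byte 3 (0x11): sum1=242, sum2=30
Checksum = sum2·256 + sum1 = 30·256 + 242 = 7922 = 0x1EF2.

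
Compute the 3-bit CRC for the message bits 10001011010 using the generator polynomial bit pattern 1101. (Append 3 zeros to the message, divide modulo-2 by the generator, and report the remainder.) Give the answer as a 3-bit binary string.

010

Append 3 zeros: 10001011010000. Divide by 1101 (XOR where the leading bit is 1):
  pos 0: 1000 XOR 1101 = 0101
  pos 1: 1011 XOR 1101 = 0110
  pos 2: 1100 XOR 1101 = 0001
  pos 5: 1110 XOR 1101 = 0011
  pos 7: 1110 XOR 1101 = 0011
  pos 9: 1100 XOR 1101 = 0001
Remainder (last 3 bits) = 010. This is the CRC / FCS.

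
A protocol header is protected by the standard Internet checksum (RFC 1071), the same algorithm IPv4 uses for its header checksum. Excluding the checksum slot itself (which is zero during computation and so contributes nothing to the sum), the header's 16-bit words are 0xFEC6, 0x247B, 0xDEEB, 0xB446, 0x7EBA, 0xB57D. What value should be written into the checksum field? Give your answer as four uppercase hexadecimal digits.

One's-complement addition (fold any carry out of bit 15 back into bit 0):
  0xFEC6 + 0x247B = 0x12341 → wrap carry → 0x2342
  0x2342 + 0xDEEB = 0x1022D → wrap carry → 0x022E
  0x022E + 0xB446 = 0x0B674
  0xB674 + 0x7EBA = 0x1352E → wrap carry → 0x352F
  0x352F + 0xB57D = 0x0EAAC
One's-complement sum = 0xEAAC.
Checksum = ~0xEAAC & 0xFFFF = 0x1553.

1553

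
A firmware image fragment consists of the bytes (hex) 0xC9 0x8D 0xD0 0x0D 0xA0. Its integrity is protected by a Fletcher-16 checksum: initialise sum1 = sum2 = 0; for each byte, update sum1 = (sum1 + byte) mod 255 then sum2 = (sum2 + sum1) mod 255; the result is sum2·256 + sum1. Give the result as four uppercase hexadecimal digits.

54D5

Running sums (mod 255):
  after byte 0 (0xC9): sum1=201, sum2=201
  after byte 1 (0x8D): sum1=87, sum2=33
  after byte 2 (0xD0): sum1=40, sum2=73
  after byte 3 (0x0D): sum1=53, sum2=126
  after byte 4 (0xA0): sum1=213, sum2=84
Checksum = sum2·256 + sum1 = 84·256 + 213 = 21717 = 0x54D5.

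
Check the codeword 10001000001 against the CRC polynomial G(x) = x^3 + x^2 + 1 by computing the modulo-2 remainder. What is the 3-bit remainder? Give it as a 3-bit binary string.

010

Modulo-2 division of 10001000001 by 1101:
  pos 0: 1000 XOR 1101 = 0101
  pos 1: 1011 XOR 1101 = 0110
  pos 2: 1100 XOR 1101 = 0001
  pos 5: 1000 XOR 1101 = 0101
  pos 6: 1010 XOR 1101 = 0111
  pos 7: 1111 XOR 1101 = 0010
Remainder = 010 (nonzero — an error is detected).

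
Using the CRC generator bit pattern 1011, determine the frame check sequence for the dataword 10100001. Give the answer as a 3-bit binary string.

010

Append 3 zeros: 10100001000. Divide by 1011 (XOR where the leading bit is 1):
  pos 0: 1010 XOR 1011 = 0001
  pos 3: 1000 XOR 1011 = 0011
  pos 5: 1110 XOR 1011 = 0101
  pos 6: 1010 XOR 1011 = 0001
Remainder (last 3 bits) = 010. This is the CRC / FCS.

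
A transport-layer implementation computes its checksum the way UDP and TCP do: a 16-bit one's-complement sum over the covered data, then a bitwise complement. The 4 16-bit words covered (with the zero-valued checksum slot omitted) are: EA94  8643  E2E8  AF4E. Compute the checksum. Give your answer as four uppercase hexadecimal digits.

FCEF

One's-complement addition (fold any carry out of bit 15 back into bit 0):
  0xEA94 + 0x8643 = 0x170D7 → wrap carry → 0x70D8
  0x70D8 + 0xE2E8 = 0x153C0 → wrap carry → 0x53C1
  0x53C1 + 0xAF4E = 0x1030F → wrap carry → 0x0310
One's-complement sum = 0x0310.
Checksum = ~0x0310 & 0xFFFF = 0xFCEF.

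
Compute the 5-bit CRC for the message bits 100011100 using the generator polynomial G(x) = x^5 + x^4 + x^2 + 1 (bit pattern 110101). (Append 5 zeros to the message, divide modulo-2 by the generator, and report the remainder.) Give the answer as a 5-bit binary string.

Append 5 zeros: 10001110000000. Divide by 110101 (XOR where the leading bit is 1):
  pos 0: 100011 XOR 110101 = 010110
  pos 1: 101101 XOR 110101 = 011000
  pos 2: 110000 XOR 110101 = 000101
  pos 5: 101000 XOR 110101 = 011101
  pos 6: 111010 XOR 110101 = 001111
  pos 8: 111100 XOR 110101 = 001001
Remainder (last 5 bits) = 01001. This is the CRC / FCS.

01001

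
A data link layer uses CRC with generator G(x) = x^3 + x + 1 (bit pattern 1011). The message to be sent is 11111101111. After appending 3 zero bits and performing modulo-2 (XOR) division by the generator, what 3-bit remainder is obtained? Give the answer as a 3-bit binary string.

Append 3 zeros: 11111101111000. Divide by 1011 (XOR where the leading bit is 1):
  pos 0: 1111 XOR 1011 = 0100
  pos 1: 1001 XOR 1011 = 0010
  pos 3: 1010 XOR 1011 = 0001
  pos 6: 1111 XOR 1011 = 0100
  pos 7: 1001 XOR 1011 = 0010
  pos 9: 1000 XOR 1011 = 0011
Remainder (last 3 bits) = 110. This is the CRC / FCS.

110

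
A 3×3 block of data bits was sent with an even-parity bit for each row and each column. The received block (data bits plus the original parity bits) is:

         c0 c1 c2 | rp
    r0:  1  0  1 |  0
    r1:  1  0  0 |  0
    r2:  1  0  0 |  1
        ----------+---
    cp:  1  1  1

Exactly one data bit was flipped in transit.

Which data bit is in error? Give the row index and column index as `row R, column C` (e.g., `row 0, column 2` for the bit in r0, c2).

Recompute each row's even parity and compare to rp:
  r0: data parity 0, sent rp 0 → ok
  r1: data parity 1, sent rp 0 → mismatch
  r2: data parity 1, sent rp 1 → ok
Recompute each column's even parity and compare to cp:
  c0: data parity 1, sent cp 1 → ok
  c1: data parity 0, sent cp 1 → mismatch
  c2: data parity 1, sent cp 1 → ok
Exactly one row (r1) and one column (c1) fail → the flipped bit is at their intersection.

row 1, column 1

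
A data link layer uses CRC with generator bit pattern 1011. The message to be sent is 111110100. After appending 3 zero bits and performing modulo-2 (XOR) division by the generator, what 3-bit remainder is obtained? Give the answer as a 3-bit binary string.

Append 3 zeros: 111110100000. Divide by 1011 (XOR where the leading bit is 1):
  pos 0: 1111 XOR 1011 = 0100
  pos 1: 1001 XOR 1011 = 0010
  pos 3: 1001 XOR 1011 = 0010
  pos 5: 1000 XOR 1011 = 0011
  pos 7: 1100 XOR 1011 = 0111
  pos 8: 1110 XOR 1011 = 0101
Remainder (last 3 bits) = 101. This is the CRC / FCS.

101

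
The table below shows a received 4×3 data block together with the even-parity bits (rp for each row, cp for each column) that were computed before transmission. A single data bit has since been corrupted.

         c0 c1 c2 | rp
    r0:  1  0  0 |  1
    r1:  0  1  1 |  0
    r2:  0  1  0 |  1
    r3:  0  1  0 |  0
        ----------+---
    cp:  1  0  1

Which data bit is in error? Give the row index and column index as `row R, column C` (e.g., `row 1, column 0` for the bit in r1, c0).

row 3, column 1

Recompute each row's even parity and compare to rp:
  r0: data parity 1, sent rp 1 → ok
  r1: data parity 0, sent rp 0 → ok
  r2: data parity 1, sent rp 1 → ok
  r3: data parity 1, sent rp 0 → mismatch
Recompute each column's even parity and compare to cp:
  c0: data parity 1, sent cp 1 → ok
  c1: data parity 1, sent cp 0 → mismatch
  c2: data parity 1, sent cp 1 → ok
Exactly one row (r3) and one column (c1) fail → the flipped bit is at their intersection.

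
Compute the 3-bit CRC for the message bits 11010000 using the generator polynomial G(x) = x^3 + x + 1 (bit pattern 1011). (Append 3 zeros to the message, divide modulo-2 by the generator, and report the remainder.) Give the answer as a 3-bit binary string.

Append 3 zeros: 11010000000. Divide by 1011 (XOR where the leading bit is 1):
  pos 0: 1101 XOR 1011 = 0110
  pos 1: 1100 XOR 1011 = 0111
  pos 2: 1110 XOR 1011 = 0101
  pos 3: 1010 XOR 1011 = 0001
  pos 6: 1000 XOR 1011 = 0011
Remainder (last 3 bits) = 110. This is the CRC / FCS.

110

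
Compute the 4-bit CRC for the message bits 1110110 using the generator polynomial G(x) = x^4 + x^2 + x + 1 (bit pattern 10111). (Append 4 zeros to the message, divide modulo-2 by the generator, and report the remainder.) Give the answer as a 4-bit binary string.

Append 4 zeros: 11101100000. Divide by 10111 (XOR where the leading bit is 1):
  pos 0: 11101 XOR 10111 = 01010
  pos 1: 10101 XOR 10111 = 00010
  pos 4: 10000 XOR 10111 = 00111
  pos 6: 11100 XOR 10111 = 01011
Remainder (last 4 bits) = 1011. This is the CRC / FCS.

1011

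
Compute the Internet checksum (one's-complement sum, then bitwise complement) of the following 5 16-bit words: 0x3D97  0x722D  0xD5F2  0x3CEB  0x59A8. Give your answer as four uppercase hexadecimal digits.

E3B4

One's-complement addition (fold any carry out of bit 15 back into bit 0):
  0x3D97 + 0x722D = 0x0AFC4
  0xAFC4 + 0xD5F2 = 0x185B6 → wrap carry → 0x85B7
  0x85B7 + 0x3CEB = 0x0C2A2
  0xC2A2 + 0x59A8 = 0x11C4A → wrap carry → 0x1C4B
One's-complement sum = 0x1C4B.
Checksum = ~0x1C4B & 0xFFFF = 0xE3B4.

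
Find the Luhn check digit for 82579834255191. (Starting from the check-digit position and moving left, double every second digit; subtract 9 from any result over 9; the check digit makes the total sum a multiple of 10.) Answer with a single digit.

Partial digits right→left: 1 9 1 5 5 2 4 3 8 9 7 5 2 8
Double every second digit counting from the check-digit position (so the 1st, 3rd, 5th, ... of the partial from the right).
  doubled (with −9 where >9): 2 2 1 8 7 5 4 → sum 29
  kept as-is: 9 5 2 3 9 5 8 → sum 41
Total = 29 + 41 = 70.
Check digit = (10 − (70 mod 10)) mod 10 = 0.

0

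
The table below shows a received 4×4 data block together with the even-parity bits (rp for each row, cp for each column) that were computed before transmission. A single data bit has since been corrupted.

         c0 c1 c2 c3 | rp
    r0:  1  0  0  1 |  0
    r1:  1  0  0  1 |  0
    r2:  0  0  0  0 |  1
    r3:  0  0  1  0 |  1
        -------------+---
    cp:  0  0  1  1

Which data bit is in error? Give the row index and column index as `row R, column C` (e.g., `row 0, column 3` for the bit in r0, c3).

row 2, column 3

Recompute each row's even parity and compare to rp:
  r0: data parity 0, sent rp 0 → ok
  r1: data parity 0, sent rp 0 → ok
  r2: data parity 0, sent rp 1 → mismatch
  r3: data parity 1, sent rp 1 → ok
Recompute each column's even parity and compare to cp:
  c0: data parity 0, sent cp 0 → ok
  c1: data parity 0, sent cp 0 → ok
  c2: data parity 1, sent cp 1 → ok
  c3: data parity 0, sent cp 1 → mismatch
Exactly one row (r2) and one column (c3) fail → the flipped bit is at their intersection.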